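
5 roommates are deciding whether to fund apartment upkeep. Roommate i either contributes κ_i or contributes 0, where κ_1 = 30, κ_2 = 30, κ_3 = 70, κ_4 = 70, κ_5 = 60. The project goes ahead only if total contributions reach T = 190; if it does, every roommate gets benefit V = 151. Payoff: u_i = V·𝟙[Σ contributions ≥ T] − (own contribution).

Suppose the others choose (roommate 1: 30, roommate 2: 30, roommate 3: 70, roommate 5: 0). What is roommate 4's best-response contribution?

Others' total = 130. Contributing 70 brings total to 200 ≥ 190: gain V − κ_4 = 81.
Best response: 70.

70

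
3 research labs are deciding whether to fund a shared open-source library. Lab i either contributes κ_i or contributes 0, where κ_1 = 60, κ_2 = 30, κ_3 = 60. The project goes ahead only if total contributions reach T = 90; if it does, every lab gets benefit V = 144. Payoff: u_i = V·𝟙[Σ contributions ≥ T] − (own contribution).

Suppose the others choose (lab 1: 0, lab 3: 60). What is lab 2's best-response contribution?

Others' total = 60. Contributing 30 brings total to 90 ≥ 90: gain V − κ_2 = 114.
Best response: 30.

30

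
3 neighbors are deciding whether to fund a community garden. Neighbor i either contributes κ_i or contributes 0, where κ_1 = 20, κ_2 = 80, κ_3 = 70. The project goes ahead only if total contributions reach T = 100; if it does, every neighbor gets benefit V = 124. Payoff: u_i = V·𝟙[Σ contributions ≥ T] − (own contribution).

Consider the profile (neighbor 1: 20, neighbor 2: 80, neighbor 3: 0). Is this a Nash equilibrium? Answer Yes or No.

Yes

Total = 100 ≥ 100: provided.
Neighbor 1 (pledges 20, payoff 104): dropping to 0 → total 80, payoff 0. No gain.
Neighbor 2 (pledges 80, payoff 44): dropping to 0 → total 20, payoff 0. No gain.
Neighbor 3 (pledges 0, payoff 124): pledging 70 → total 170, payoff 54. No gain.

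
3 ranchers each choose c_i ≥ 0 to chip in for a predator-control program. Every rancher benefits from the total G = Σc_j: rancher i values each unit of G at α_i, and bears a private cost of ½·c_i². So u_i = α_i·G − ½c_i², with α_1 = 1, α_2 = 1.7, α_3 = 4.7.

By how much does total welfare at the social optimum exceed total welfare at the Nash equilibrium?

Rancher i's FOC: ∂u_i/∂c_i = α_i − c_i = 0, so c_i* = α_i.
NE contributions = (1, 1.7, 4.7); G = 7.4.
W^NE = (Σα)·G − ½Σα_i² = 7.4² − ½·25.98 = 41.77.
Planner sets c_i = Σα_j = 7.4 for every i, so G^SO = 3·7.4 = 22.2.
W^SO = (Σα)·G^SO − ½·3·(Σα)² = (3/2)·7.4² = 82.14.
Deadweight loss = W^SO − W^NE = 40.37.

40.37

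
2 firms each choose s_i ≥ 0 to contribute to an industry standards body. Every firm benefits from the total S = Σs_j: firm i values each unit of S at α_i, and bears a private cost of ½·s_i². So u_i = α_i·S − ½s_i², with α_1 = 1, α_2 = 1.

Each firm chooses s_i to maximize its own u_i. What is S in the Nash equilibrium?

2

Firm i's FOC: ∂u_i/∂s_i = α_i − s_i = 0, so s_i* = α_i.
NE contributions = (1, 1); S = 2.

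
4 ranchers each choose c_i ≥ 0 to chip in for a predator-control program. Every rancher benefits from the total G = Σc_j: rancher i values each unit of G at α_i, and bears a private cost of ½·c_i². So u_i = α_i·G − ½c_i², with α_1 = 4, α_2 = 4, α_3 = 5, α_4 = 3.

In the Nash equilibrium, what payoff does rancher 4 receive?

43.5

Rancher i's FOC: ∂u_i/∂c_i = α_i − c_i = 0, so c_i* = α_i.
NE contributions = (4, 4, 5, 3); G = 16.
u_4 = α_4·G − ½·(c_4)² = 3·16 − ½·3² = 43.5.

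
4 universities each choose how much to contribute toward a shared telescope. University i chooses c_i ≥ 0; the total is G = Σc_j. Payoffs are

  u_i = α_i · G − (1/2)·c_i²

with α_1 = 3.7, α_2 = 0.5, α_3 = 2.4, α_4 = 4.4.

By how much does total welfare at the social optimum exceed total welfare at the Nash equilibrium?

140.53

University i's FOC: ∂u_i/∂c_i = α_i − c_i = 0, so c_i* = α_i.
NE contributions = (3.7, 0.5, 2.4, 4.4); G = 11.
W^NE = (Σα)·G − ½Σα_i² = 11² − ½·39.06 = 101.47.
Planner sets c_i = Σα_j = 11 for every i, so G^SO = 4·11 = 44.
W^SO = (Σα)·G^SO − ½·4·(Σα)² = (4/2)·11² = 242.
Deadweight loss = W^SO − W^NE = 140.53.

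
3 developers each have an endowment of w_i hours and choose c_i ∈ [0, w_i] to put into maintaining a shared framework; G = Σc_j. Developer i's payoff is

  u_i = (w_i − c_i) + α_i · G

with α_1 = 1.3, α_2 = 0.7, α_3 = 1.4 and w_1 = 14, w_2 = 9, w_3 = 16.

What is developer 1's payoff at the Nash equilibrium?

∂u_i/∂c_i = α_i − 1, so developer i contributes w_i if α_i > 1, else 0.
α_i > 1 for i ∈ {1, 3}; NE contributions (14, 0, 16), G = 30.
u_1 = (14 − 14) + 1.3·30 = 39.

39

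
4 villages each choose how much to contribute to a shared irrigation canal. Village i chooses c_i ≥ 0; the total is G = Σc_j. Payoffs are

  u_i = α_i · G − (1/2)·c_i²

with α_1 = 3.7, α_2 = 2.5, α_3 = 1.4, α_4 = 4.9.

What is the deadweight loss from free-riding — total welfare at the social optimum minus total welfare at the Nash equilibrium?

179.205

Village i's FOC: ∂u_i/∂c_i = α_i − c_i = 0, so c_i* = α_i.
NE contributions = (3.7, 2.5, 1.4, 4.9); G = 12.5.
W^NE = (Σα)·G − ½Σα_i² = 12.5² − ½·45.91 = 133.295.
Planner sets c_i = Σα_j = 12.5 for every i, so G^SO = 4·12.5 = 50.
W^SO = (Σα)·G^SO − ½·4·(Σα)² = (4/2)·12.5² = 312.5.
Deadweight loss = W^SO − W^NE = 179.205.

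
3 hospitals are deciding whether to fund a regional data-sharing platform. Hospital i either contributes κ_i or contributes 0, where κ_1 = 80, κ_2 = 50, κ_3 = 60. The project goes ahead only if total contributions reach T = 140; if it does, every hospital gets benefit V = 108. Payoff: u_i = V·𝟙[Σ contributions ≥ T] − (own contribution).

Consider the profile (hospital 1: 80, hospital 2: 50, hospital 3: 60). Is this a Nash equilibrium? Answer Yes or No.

Total = 190 ≥ 140: provided.
Hospital 1 (pledges 80, payoff 28): dropping to 0 → total 110, payoff 0. No gain.
Hospital 2 (pledges 50, payoff 58): dropping to 0 → total 140, payoff 108. Profitable deviation.

No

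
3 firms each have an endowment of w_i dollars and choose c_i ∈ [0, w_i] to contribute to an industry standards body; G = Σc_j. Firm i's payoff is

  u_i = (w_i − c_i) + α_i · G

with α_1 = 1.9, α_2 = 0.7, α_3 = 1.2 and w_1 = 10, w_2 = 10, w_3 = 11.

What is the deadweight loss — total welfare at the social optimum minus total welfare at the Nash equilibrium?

∂u_i/∂c_i = α_i − 1, so firm i contributes w_i if α_i > 1, else 0.
α_i > 1 for i ∈ {1, 3}; NE contributions (10, 0, 11), G = 21.
W^NE = Σw_i − G^NE + (Σα_i)·G^NE = 31 + 2.8·21 = 89.8.
Planner: ∂(Σu_j)/∂c_i = Σα_j − 1 = 2.8 > 0, so everyone contributes w_i; G^SO = 31, W^SO = 31 + 2.8·31 = 117.8.
Deadweight loss = 28.

28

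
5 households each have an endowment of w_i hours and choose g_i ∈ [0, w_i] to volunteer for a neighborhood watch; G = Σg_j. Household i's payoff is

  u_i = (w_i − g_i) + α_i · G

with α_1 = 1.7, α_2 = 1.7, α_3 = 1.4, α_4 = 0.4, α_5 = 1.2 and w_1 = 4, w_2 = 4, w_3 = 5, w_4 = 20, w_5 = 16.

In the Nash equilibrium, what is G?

∂u_i/∂g_i = α_i − 1, so household i contributes w_i if α_i > 1, else 0.
α_i > 1 for i ∈ {1, 2, 3, 5}; NE contributions (4, 4, 5, 0, 16), G = 29.

29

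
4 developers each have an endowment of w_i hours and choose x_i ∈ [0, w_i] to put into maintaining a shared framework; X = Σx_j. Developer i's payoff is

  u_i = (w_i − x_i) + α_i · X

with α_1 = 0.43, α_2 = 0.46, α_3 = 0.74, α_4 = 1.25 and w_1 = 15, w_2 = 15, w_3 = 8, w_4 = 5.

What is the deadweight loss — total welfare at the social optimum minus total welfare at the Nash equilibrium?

∂u_i/∂x_i = α_i − 1, so developer i contributes w_i if α_i > 1, else 0.
α_i > 1 for i ∈ {4}; NE contributions (0, 0, 0, 5), X = 5.
W^NE = Σw_i − X^NE + (Σα_i)·X^NE = 43 + 1.88·5 = 52.4.
Planner: ∂(Σu_j)/∂x_i = Σα_j − 1 = 1.88 > 0, so everyone contributes w_i; X^SO = 43, W^SO = 43 + 1.88·43 = 123.84.
Deadweight loss = 71.44.

71.44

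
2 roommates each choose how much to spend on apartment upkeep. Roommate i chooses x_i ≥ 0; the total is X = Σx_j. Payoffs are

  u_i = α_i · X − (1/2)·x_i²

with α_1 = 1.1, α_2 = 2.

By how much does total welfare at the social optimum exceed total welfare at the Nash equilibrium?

2.605

Roommate i's FOC: ∂u_i/∂x_i = α_i − x_i = 0, so x_i* = α_i.
NE contributions = (1.1, 2); X = 3.1.
W^NE = (Σα)·X − ½Σα_i² = 3.1² − ½·5.21 = 7.005.
Planner sets x_i = Σα_j = 3.1 for every i, so X^SO = 2·3.1 = 6.2.
W^SO = (Σα)·X^SO − ½·2·(Σα)² = (2/2)·3.1² = 9.61.
Deadweight loss = W^SO − W^NE = 2.605.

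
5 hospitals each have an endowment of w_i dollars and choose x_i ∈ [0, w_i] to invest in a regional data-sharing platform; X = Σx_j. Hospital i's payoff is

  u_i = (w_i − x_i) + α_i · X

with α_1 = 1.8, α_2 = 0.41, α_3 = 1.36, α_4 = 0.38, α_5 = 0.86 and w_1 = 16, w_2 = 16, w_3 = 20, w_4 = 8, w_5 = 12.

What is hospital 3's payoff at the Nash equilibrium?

48.96

∂u_i/∂x_i = α_i − 1, so hospital i contributes w_i if α_i > 1, else 0.
α_i > 1 for i ∈ {1, 3}; NE contributions (16, 0, 20, 0, 0), X = 36.
u_3 = (20 − 20) + 1.36·36 = 48.96.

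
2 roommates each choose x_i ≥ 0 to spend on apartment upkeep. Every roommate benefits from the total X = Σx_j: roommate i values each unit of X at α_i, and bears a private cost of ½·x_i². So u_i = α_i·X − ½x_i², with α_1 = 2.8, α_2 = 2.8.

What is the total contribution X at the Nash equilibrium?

Roommate i's FOC: ∂u_i/∂x_i = α_i − x_i = 0, so x_i* = α_i.
NE contributions = (2.8, 2.8); X = 5.6.

5.6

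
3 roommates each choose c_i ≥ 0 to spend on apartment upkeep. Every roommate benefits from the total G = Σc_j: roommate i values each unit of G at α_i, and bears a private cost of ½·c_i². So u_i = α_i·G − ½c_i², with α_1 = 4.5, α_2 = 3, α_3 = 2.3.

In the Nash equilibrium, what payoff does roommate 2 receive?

24.9

Roommate i's FOC: ∂u_i/∂c_i = α_i − c_i = 0, so c_i* = α_i.
NE contributions = (4.5, 3, 2.3); G = 9.8.
u_2 = α_2·G − ½·(c_2)² = 3·9.8 − ½·3² = 24.9.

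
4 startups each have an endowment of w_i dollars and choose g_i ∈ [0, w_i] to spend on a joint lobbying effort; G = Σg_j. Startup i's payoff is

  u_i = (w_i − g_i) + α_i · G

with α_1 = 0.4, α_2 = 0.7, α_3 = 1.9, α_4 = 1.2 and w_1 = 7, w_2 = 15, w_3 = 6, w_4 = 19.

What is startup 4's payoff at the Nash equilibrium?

∂u_i/∂g_i = α_i − 1, so startup i contributes w_i if α_i > 1, else 0.
α_i > 1 for i ∈ {3, 4}; NE contributions (0, 0, 6, 19), G = 25.
u_4 = (19 − 19) + 1.2·25 = 30.

30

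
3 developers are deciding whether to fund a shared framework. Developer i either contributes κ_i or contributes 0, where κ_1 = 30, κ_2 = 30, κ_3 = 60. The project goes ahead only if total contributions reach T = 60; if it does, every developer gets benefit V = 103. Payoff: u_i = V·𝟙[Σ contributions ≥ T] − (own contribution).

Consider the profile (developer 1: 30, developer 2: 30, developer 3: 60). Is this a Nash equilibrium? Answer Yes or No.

Total = 120 ≥ 60: provided.
Developer 1 (pledges 30, payoff 73): dropping to 0 → total 90, payoff 103. Profitable deviation.

No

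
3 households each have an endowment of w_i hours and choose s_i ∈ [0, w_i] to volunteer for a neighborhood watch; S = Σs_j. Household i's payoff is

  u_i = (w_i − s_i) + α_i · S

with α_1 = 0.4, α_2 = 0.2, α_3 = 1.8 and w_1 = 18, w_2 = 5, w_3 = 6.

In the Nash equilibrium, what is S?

∂u_i/∂s_i = α_i − 1, so household i contributes w_i if α_i > 1, else 0.
α_i > 1 for i ∈ {3}; NE contributions (0, 0, 6), S = 6.

6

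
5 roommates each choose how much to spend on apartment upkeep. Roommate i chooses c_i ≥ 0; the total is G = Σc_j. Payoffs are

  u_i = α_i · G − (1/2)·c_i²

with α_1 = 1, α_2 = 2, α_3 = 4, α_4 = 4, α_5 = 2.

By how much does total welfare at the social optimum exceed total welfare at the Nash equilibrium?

274

Roommate i's FOC: ∂u_i/∂c_i = α_i − c_i = 0, so c_i* = α_i.
NE contributions = (1, 2, 4, 4, 2); G = 13.
W^NE = (Σα)·G − ½Σα_i² = 13² − ½·41 = 148.5.
Planner sets c_i = Σα_j = 13 for every i, so G^SO = 5·13 = 65.
W^SO = (Σα)·G^SO − ½·5·(Σα)² = (5/2)·13² = 422.5.
Deadweight loss = W^SO − W^NE = 274.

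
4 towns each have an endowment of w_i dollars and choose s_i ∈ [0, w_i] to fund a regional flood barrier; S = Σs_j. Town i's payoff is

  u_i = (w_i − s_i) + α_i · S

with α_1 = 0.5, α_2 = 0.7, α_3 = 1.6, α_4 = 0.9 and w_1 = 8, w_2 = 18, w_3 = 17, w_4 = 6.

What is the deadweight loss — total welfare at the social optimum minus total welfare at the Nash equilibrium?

∂u_i/∂s_i = α_i − 1, so town i contributes w_i if α_i > 1, else 0.
α_i > 1 for i ∈ {3}; NE contributions (0, 0, 17, 0), S = 17.
W^NE = Σw_i − S^NE + (Σα_i)·S^NE = 49 + 2.7·17 = 94.9.
Planner: ∂(Σu_j)/∂s_i = Σα_j − 1 = 2.7 > 0, so everyone contributes w_i; S^SO = 49, W^SO = 49 + 2.7·49 = 181.3.
Deadweight loss = 86.4.

86.4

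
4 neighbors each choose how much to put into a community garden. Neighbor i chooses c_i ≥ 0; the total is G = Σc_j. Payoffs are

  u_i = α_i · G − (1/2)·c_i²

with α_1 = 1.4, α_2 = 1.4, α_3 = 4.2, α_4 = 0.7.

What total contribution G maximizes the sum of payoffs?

Planner FOC: ∂(Σu_j)/∂c_i = (Σα_j) − c_i = 0, so c_i^SO = Σα_j = 7.7 for every i; G^SO = 30.8.

30.8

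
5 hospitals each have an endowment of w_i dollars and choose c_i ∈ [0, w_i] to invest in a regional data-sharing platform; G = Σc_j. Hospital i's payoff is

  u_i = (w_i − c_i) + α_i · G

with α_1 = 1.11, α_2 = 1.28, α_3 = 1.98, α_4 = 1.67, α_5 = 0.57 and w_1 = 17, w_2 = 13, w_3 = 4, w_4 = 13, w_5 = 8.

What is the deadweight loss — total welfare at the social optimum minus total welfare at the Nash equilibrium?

44.88

∂u_i/∂c_i = α_i − 1, so hospital i contributes w_i if α_i > 1, else 0.
α_i > 1 for i ∈ {1, 2, 3, 4}; NE contributions (17, 13, 4, 13, 0), G = 47.
W^NE = Σw_i − G^NE + (Σα_i)·G^NE = 55 + 5.61·47 = 318.67.
Planner: ∂(Σu_j)/∂c_i = Σα_j − 1 = 5.61 > 0, so everyone contributes w_i; G^SO = 55, W^SO = 55 + 5.61·55 = 363.55.
Deadweight loss = 44.88.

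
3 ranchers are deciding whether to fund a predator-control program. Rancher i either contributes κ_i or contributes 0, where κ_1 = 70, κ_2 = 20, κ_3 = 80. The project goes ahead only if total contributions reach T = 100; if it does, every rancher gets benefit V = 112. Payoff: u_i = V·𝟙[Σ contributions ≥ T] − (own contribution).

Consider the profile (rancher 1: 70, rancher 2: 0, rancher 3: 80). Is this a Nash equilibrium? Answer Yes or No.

Yes

Total = 150 ≥ 100: provided.
Rancher 1 (pledges 70, payoff 42): dropping to 0 → total 80, payoff 0. No gain.
Rancher 2 (pledges 0, payoff 112): pledging 20 → total 170, payoff 92. No gain.
Rancher 3 (pledges 80, payoff 32): dropping to 0 → total 70, payoff 0. No gain.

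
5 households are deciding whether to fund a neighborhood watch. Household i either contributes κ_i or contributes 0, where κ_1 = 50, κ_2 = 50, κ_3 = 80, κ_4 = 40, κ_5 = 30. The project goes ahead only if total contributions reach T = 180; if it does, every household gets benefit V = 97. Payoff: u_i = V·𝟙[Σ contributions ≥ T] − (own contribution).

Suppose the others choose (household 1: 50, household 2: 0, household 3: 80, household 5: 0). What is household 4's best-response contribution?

0

Others' total = 130. Even contributing 40 gives 170 < 180: no benefit either way.
Best response: 0.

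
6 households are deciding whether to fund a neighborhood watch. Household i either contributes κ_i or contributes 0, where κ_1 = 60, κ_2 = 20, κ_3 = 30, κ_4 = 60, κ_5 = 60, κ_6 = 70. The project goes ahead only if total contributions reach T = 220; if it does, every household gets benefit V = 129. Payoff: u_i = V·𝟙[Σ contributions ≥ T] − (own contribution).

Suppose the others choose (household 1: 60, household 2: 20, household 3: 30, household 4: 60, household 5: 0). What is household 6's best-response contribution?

Others' total = 170. Contributing 70 brings total to 240 ≥ 220: gain V − κ_6 = 59.
Best response: 70.

70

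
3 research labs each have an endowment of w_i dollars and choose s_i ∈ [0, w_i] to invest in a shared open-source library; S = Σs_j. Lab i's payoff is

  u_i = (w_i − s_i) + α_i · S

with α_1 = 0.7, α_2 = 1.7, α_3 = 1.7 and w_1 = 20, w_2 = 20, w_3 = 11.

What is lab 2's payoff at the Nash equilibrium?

52.7

∂u_i/∂s_i = α_i − 1, so lab i contributes w_i if α_i > 1, else 0.
α_i > 1 for i ∈ {2, 3}; NE contributions (0, 20, 11), S = 31.
u_2 = (20 − 20) + 1.7·31 = 52.7.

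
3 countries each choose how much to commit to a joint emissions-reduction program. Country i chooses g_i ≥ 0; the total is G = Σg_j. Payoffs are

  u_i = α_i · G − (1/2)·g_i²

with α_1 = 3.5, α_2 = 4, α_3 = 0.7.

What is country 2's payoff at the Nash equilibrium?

24.8

Country i's FOC: ∂u_i/∂g_i = α_i − g_i = 0, so g_i* = α_i.
NE contributions = (3.5, 4, 0.7); G = 8.2.
u_2 = α_2·G − ½·(g_2)² = 4·8.2 − ½·4² = 24.8.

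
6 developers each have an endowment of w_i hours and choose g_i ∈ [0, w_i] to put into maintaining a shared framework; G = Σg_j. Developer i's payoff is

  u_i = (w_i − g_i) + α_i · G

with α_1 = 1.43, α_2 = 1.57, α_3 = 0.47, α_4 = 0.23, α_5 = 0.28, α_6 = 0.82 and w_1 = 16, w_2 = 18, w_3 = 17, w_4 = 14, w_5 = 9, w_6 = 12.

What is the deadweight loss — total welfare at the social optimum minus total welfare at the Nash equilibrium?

197.6

∂u_i/∂g_i = α_i − 1, so developer i contributes w_i if α_i > 1, else 0.
α_i > 1 for i ∈ {1, 2}; NE contributions (16, 18, 0, 0, 0, 0), G = 34.
W^NE = Σw_i − G^NE + (Σα_i)·G^NE = 86 + 3.8·34 = 215.2.
Planner: ∂(Σu_j)/∂g_i = Σα_j − 1 = 3.8 > 0, so everyone contributes w_i; G^SO = 86, W^SO = 86 + 3.8·86 = 412.8.
Deadweight loss = 197.6.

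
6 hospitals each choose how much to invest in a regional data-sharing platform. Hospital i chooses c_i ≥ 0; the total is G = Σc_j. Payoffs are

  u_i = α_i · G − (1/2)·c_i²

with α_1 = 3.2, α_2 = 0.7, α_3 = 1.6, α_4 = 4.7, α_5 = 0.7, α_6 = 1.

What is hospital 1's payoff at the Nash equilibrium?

Hospital i's FOC: ∂u_i/∂c_i = α_i − c_i = 0, so c_i* = α_i.
NE contributions = (3.2, 0.7, 1.6, 4.7, 0.7, 1); G = 11.9.
u_1 = α_1·G − ½·(c_1)² = 3.2·11.9 − ½·3.2² = 32.96.

32.96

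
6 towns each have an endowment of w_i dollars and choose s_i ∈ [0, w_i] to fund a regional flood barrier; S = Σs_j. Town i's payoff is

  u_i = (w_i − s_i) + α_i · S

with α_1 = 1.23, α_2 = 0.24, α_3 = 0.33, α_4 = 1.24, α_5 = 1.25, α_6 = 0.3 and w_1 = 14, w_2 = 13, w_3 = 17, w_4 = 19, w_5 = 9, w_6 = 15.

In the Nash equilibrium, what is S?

∂u_i/∂s_i = α_i − 1, so town i contributes w_i if α_i > 1, else 0.
α_i > 1 for i ∈ {1, 4, 5}; NE contributions (14, 0, 0, 19, 9, 0), S = 42.

42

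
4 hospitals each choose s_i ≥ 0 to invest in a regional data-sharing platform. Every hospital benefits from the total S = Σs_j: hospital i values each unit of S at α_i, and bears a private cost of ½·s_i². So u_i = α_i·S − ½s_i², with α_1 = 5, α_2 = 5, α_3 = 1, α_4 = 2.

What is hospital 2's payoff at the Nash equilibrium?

Hospital i's FOC: ∂u_i/∂s_i = α_i − s_i = 0, so s_i* = α_i.
NE contributions = (5, 5, 1, 2); S = 13.
u_2 = α_2·S − ½·(s_2)² = 5·13 − ½·5² = 52.5.

52.5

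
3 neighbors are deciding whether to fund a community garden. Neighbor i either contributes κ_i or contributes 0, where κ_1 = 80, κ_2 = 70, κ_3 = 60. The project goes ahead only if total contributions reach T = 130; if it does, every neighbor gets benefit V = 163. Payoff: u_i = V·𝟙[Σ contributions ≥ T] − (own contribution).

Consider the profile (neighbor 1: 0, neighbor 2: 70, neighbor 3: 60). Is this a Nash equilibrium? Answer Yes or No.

Total = 130 ≥ 130: provided.
Neighbor 1 (pledges 0, payoff 163): pledging 80 → total 210, payoff 83. No gain.
Neighbor 2 (pledges 70, payoff 93): dropping to 0 → total 60, payoff 0. No gain.
Neighbor 3 (pledges 60, payoff 103): dropping to 0 → total 70, payoff 0. No gain.

Yes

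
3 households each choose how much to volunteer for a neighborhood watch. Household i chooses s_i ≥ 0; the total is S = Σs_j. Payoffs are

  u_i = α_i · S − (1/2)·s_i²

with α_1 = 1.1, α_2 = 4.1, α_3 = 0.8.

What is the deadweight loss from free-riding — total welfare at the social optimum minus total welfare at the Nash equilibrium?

27.33

Household i's FOC: ∂u_i/∂s_i = α_i − s_i = 0, so s_i* = α_i.
NE contributions = (1.1, 4.1, 0.8); S = 6.
W^NE = (Σα)·S − ½Σα_i² = 6² − ½·18.66 = 26.67.
Planner sets s_i = Σα_j = 6 for every i, so S^SO = 3·6 = 18.
W^SO = (Σα)·S^SO − ½·3·(Σα)² = (3/2)·6² = 54.
Deadweight loss = W^SO − W^NE = 27.33.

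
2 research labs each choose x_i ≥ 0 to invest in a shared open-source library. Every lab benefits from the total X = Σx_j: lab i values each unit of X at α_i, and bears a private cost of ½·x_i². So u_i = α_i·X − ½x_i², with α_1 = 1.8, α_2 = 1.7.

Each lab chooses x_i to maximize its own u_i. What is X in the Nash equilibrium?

Lab i's FOC: ∂u_i/∂x_i = α_i − x_i = 0, so x_i* = α_i.
NE contributions = (1.8, 1.7); X = 3.5.

3.5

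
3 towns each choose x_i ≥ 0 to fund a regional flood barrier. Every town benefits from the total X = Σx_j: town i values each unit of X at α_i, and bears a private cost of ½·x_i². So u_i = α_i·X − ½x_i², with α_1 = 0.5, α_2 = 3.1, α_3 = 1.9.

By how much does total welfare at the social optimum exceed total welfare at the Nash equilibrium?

21.86

Town i's FOC: ∂u_i/∂x_i = α_i − x_i = 0, so x_i* = α_i.
NE contributions = (0.5, 3.1, 1.9); X = 5.5.
W^NE = (Σα)·X − ½Σα_i² = 5.5² − ½·13.47 = 23.515.
Planner sets x_i = Σα_j = 5.5 for every i, so X^SO = 3·5.5 = 16.5.
W^SO = (Σα)·X^SO − ½·3·(Σα)² = (3/2)·5.5² = 45.375.
Deadweight loss = W^SO − W^NE = 21.86.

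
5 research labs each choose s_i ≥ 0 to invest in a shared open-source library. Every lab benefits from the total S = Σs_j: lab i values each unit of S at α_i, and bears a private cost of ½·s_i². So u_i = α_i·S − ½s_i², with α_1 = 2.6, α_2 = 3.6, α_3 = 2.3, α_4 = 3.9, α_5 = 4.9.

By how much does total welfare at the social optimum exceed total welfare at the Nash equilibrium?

Lab i's FOC: ∂u_i/∂s_i = α_i − s_i = 0, so s_i* = α_i.
NE contributions = (2.6, 3.6, 2.3, 3.9, 4.9); S = 17.3.
W^NE = (Σα)·S − ½Σα_i² = 17.3² − ½·64.23 = 267.175.
Planner sets s_i = Σα_j = 17.3 for every i, so S^SO = 5·17.3 = 86.5.
W^SO = (Σα)·S^SO − ½·5·(Σα)² = (5/2)·17.3² = 748.225.
Deadweight loss = W^SO − W^NE = 481.05.

481.05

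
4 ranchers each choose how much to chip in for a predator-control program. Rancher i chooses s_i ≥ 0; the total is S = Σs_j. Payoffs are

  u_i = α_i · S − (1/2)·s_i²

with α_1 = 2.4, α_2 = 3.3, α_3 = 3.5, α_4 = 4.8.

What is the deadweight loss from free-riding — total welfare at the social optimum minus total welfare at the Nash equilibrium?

221.97

Rancher i's FOC: ∂u_i/∂s_i = α_i − s_i = 0, so s_i* = α_i.
NE contributions = (2.4, 3.3, 3.5, 4.8); S = 14.
W^NE = (Σα)·S − ½Σα_i² = 14² − ½·51.94 = 170.03.
Planner sets s_i = Σα_j = 14 for every i, so S^SO = 4·14 = 56.
W^SO = (Σα)·S^SO − ½·4·(Σα)² = (4/2)·14² = 392.
Deadweight loss = W^SO − W^NE = 221.97.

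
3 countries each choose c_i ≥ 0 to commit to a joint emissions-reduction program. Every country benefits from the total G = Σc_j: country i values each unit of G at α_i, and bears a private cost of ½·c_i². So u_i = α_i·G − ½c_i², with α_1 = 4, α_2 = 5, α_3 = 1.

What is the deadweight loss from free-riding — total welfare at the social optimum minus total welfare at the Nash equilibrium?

71

Country i's FOC: ∂u_i/∂c_i = α_i − c_i = 0, so c_i* = α_i.
NE contributions = (4, 5, 1); G = 10.
W^NE = (Σα)·G − ½Σα_i² = 10² − ½·42 = 79.
Planner sets c_i = Σα_j = 10 for every i, so G^SO = 3·10 = 30.
W^SO = (Σα)·G^SO − ½·3·(Σα)² = (3/2)·10² = 150.
Deadweight loss = W^SO − W^NE = 71.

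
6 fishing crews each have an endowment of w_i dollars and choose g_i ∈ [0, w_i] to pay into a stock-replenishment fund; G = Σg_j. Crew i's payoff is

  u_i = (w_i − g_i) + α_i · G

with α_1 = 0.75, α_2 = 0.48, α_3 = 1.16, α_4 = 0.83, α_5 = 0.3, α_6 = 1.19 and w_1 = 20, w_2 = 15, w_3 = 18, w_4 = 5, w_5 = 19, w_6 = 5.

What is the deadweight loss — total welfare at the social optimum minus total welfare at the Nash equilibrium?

∂u_i/∂g_i = α_i − 1, so crew i contributes w_i if α_i > 1, else 0.
α_i > 1 for i ∈ {3, 6}; NE contributions (0, 0, 18, 0, 0, 5), G = 23.
W^NE = Σw_i − G^NE + (Σα_i)·G^NE = 82 + 3.71·23 = 167.33.
Planner: ∂(Σu_j)/∂g_i = Σα_j − 1 = 3.71 > 0, so everyone contributes w_i; G^SO = 82, W^SO = 82 + 3.71·82 = 386.22.
Deadweight loss = 218.89.

218.89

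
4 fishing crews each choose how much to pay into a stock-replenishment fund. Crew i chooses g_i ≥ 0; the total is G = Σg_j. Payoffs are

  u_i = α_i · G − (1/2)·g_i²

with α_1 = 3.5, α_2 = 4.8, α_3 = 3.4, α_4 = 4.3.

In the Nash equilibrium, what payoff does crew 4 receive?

59.555

Crew i's FOC: ∂u_i/∂g_i = α_i − g_i = 0, so g_i* = α_i.
NE contributions = (3.5, 4.8, 3.4, 4.3); G = 16.
u_4 = α_4·G − ½·(g_4)² = 4.3·16 − ½·4.3² = 59.555.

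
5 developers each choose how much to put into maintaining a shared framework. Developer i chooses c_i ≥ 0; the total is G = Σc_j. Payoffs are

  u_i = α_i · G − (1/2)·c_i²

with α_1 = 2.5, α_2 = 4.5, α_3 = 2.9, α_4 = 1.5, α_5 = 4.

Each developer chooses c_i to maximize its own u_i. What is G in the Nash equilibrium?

15.4

Developer i's FOC: ∂u_i/∂c_i = α_i − c_i = 0, so c_i* = α_i.
NE contributions = (2.5, 4.5, 2.9, 1.5, 4); G = 15.4.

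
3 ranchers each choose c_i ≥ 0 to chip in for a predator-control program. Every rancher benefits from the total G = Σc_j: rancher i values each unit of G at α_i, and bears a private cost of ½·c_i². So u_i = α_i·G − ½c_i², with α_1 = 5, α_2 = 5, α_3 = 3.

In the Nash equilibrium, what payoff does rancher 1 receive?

52.5

Rancher i's FOC: ∂u_i/∂c_i = α_i − c_i = 0, so c_i* = α_i.
NE contributions = (5, 5, 3); G = 13.
u_1 = α_1·G − ½·(c_1)² = 5·13 − ½·5² = 52.5.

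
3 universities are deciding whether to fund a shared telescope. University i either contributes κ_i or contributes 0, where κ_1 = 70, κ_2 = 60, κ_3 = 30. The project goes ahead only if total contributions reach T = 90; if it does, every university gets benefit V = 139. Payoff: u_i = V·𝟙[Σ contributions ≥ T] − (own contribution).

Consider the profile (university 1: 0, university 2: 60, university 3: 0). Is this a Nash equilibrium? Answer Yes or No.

Total = 60 < 90: not provided.
University 1 (pledges 0, payoff 0): pledging 70 → total 130, payoff 69. Profitable deviation.

No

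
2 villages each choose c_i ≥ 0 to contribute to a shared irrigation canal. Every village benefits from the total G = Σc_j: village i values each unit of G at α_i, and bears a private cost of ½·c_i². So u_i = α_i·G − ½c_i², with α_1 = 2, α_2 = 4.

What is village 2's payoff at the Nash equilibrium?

Village i's FOC: ∂u_i/∂c_i = α_i − c_i = 0, so c_i* = α_i.
NE contributions = (2, 4); G = 6.
u_2 = α_2·G − ½·(c_2)² = 4·6 − ½·4² = 16.

16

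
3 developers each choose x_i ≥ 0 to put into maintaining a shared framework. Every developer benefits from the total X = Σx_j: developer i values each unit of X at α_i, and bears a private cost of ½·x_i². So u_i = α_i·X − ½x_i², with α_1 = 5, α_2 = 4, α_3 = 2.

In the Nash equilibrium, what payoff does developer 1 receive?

Developer i's FOC: ∂u_i/∂x_i = α_i − x_i = 0, so x_i* = α_i.
NE contributions = (5, 4, 2); X = 11.
u_1 = α_1·X − ½·(x_1)² = 5·11 − ½·5² = 42.5.

42.5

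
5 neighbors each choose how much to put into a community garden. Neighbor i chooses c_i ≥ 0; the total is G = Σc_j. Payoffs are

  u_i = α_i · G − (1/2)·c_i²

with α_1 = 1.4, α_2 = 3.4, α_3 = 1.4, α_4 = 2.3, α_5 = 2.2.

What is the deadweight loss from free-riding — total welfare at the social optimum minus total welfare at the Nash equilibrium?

184.54

Neighbor i's FOC: ∂u_i/∂c_i = α_i − c_i = 0, so c_i* = α_i.
NE contributions = (1.4, 3.4, 1.4, 2.3, 2.2); G = 10.7.
W^NE = (Σα)·G − ½Σα_i² = 10.7² − ½·25.61 = 101.685.
Planner sets c_i = Σα_j = 10.7 for every i, so G^SO = 5·10.7 = 53.5.
W^SO = (Σα)·G^SO − ½·5·(Σα)² = (5/2)·10.7² = 286.225.
Deadweight loss = W^SO − W^NE = 184.54.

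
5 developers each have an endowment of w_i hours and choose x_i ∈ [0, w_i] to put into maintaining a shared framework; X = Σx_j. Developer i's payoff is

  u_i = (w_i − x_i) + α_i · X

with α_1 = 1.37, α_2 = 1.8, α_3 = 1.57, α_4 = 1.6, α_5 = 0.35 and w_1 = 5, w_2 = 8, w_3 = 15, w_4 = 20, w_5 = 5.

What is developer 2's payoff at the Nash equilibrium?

∂u_i/∂x_i = α_i − 1, so developer i contributes w_i if α_i > 1, else 0.
α_i > 1 for i ∈ {1, 2, 3, 4}; NE contributions (5, 8, 15, 20, 0), X = 48.
u_2 = (8 − 8) + 1.8·48 = 86.4.

86.4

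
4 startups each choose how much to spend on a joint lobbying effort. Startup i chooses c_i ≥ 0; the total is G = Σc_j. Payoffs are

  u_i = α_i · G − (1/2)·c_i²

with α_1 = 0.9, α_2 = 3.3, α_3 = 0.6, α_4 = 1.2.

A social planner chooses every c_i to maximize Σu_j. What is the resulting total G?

Planner FOC: ∂(Σu_j)/∂c_i = (Σα_j) − c_i = 0, so c_i^SO = Σα_j = 6 for every i; G^SO = 24.

24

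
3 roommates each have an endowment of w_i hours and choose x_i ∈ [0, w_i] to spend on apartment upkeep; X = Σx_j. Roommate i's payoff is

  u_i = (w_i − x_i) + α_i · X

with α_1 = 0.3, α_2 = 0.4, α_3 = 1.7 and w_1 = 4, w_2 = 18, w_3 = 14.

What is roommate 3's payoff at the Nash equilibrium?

23.8

∂u_i/∂x_i = α_i − 1, so roommate i contributes w_i if α_i > 1, else 0.
α_i > 1 for i ∈ {3}; NE contributions (0, 0, 14), X = 14.
u_3 = (14 − 14) + 1.7·14 = 23.8.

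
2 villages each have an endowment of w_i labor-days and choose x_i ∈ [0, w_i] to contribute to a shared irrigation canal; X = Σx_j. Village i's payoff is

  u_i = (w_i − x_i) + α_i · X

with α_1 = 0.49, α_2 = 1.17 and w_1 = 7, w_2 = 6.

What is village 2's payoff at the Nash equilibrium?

∂u_i/∂x_i = α_i − 1, so village i contributes w_i if α_i > 1, else 0.
α_i > 1 for i ∈ {2}; NE contributions (0, 6), X = 6.
u_2 = (6 − 6) + 1.17·6 = 7.02.

7.02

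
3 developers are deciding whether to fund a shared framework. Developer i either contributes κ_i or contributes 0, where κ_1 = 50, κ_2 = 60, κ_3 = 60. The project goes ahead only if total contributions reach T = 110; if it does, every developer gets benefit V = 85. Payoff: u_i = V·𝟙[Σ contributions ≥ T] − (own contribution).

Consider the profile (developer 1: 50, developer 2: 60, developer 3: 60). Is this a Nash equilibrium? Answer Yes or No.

Total = 170 ≥ 110: provided.
Developer 1 (pledges 50, payoff 35): dropping to 0 → total 120, payoff 85. Profitable deviation.

No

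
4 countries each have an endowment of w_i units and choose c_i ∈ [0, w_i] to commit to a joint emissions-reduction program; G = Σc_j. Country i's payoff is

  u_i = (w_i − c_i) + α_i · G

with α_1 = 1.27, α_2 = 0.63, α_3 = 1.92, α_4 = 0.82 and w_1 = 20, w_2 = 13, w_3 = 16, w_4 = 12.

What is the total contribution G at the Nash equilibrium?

∂u_i/∂c_i = α_i − 1, so country i contributes w_i if α_i > 1, else 0.
α_i > 1 for i ∈ {1, 3}; NE contributions (20, 0, 16, 0), G = 36.

36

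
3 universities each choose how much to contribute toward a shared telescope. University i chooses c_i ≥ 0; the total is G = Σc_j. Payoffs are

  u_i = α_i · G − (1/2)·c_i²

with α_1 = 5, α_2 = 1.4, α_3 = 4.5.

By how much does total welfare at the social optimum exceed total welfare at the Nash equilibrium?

University i's FOC: ∂u_i/∂c_i = α_i − c_i = 0, so c_i* = α_i.
NE contributions = (5, 1.4, 4.5); G = 10.9.
W^NE = (Σα)·G − ½Σα_i² = 10.9² − ½·47.21 = 95.205.
Planner sets c_i = Σα_j = 10.9 for every i, so G^SO = 3·10.9 = 32.7.
W^SO = (Σα)·G^SO − ½·3·(Σα)² = (3/2)·10.9² = 178.215.
Deadweight loss = W^SO − W^NE = 83.01.

83.01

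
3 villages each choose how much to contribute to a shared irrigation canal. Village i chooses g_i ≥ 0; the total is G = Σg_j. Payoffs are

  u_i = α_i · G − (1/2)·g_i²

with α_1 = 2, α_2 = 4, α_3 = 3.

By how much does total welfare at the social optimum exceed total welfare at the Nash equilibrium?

55

Village i's FOC: ∂u_i/∂g_i = α_i − g_i = 0, so g_i* = α_i.
NE contributions = (2, 4, 3); G = 9.
W^NE = (Σα)·G − ½Σα_i² = 9² − ½·29 = 66.5.
Planner sets g_i = Σα_j = 9 for every i, so G^SO = 3·9 = 27.
W^SO = (Σα)·G^SO − ½·3·(Σα)² = (3/2)·9² = 121.5.
Deadweight loss = W^SO − W^NE = 55.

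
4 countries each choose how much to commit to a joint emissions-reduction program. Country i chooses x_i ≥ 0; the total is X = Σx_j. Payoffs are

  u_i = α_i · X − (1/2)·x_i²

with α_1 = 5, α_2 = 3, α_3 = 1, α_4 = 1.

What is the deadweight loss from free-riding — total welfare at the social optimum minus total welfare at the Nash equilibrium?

118

Country i's FOC: ∂u_i/∂x_i = α_i − x_i = 0, so x_i* = α_i.
NE contributions = (5, 3, 1, 1); X = 10.
W^NE = (Σα)·X − ½Σα_i² = 10² − ½·36 = 82.
Planner sets x_i = Σα_j = 10 for every i, so X^SO = 4·10 = 40.
W^SO = (Σα)·X^SO − ½·4·(Σα)² = (4/2)·10² = 200.
Deadweight loss = W^SO − W^NE = 118.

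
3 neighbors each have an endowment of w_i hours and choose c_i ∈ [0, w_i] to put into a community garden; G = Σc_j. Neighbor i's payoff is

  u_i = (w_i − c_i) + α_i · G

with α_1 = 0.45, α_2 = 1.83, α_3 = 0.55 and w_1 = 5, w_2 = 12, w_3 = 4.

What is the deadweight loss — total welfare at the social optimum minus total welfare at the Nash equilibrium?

∂u_i/∂c_i = α_i − 1, so neighbor i contributes w_i if α_i > 1, else 0.
α_i > 1 for i ∈ {2}; NE contributions (0, 12, 0), G = 12.
W^NE = Σw_i − G^NE + (Σα_i)·G^NE = 21 + 1.83·12 = 42.96.
Planner: ∂(Σu_j)/∂c_i = Σα_j − 1 = 1.83 > 0, so everyone contributes w_i; G^SO = 21, W^SO = 21 + 1.83·21 = 59.43.
Deadweight loss = 16.47.

16.47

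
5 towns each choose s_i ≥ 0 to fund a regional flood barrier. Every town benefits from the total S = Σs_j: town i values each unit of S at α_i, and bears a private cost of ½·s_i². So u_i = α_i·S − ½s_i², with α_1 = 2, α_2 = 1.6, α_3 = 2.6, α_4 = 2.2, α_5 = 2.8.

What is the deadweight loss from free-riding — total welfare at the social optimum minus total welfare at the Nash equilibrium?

201.16

Town i's FOC: ∂u_i/∂s_i = α_i − s_i = 0, so s_i* = α_i.
NE contributions = (2, 1.6, 2.6, 2.2, 2.8); S = 11.2.
W^NE = (Σα)·S − ½Σα_i² = 11.2² − ½·26 = 112.44.
Planner sets s_i = Σα_j = 11.2 for every i, so S^SO = 5·11.2 = 56.
W^SO = (Σα)·S^SO − ½·5·(Σα)² = (5/2)·11.2² = 313.6.
Deadweight loss = W^SO − W^NE = 201.16.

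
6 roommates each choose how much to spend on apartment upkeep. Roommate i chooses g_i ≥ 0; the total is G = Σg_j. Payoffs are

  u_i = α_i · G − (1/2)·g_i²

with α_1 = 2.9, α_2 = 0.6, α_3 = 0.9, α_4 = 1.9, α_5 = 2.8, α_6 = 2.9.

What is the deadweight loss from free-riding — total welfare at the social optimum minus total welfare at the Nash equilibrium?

Roommate i's FOC: ∂u_i/∂g_i = α_i − g_i = 0, so g_i* = α_i.
NE contributions = (2.9, 0.6, 0.9, 1.9, 2.8, 2.9); G = 12.
W^NE = (Σα)·G − ½Σα_i² = 12² − ½·29.44 = 129.28.
Planner sets g_i = Σα_j = 12 for every i, so G^SO = 6·12 = 72.
W^SO = (Σα)·G^SO − ½·6·(Σα)² = (6/2)·12² = 432.
Deadweight loss = W^SO − W^NE = 302.72.

302.72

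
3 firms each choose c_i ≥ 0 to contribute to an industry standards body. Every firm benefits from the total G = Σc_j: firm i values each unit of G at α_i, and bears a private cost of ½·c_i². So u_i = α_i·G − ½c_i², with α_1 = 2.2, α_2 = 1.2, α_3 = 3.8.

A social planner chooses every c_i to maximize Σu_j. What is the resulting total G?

21.6

Planner FOC: ∂(Σu_j)/∂c_i = (Σα_j) − c_i = 0, so c_i^SO = Σα_j = 7.2 for every i; G^SO = 21.6.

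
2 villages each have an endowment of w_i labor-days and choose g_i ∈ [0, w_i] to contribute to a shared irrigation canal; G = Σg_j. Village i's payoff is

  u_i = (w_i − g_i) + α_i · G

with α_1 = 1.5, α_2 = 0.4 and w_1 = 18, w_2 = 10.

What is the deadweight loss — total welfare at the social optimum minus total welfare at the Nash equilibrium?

9

∂u_i/∂g_i = α_i − 1, so village i contributes w_i if α_i > 1, else 0.
α_i > 1 for i ∈ {1}; NE contributions (18, 0), G = 18.
W^NE = Σw_i − G^NE + (Σα_i)·G^NE = 28 + 0.9·18 = 44.2.
Planner: ∂(Σu_j)/∂g_i = Σα_j − 1 = 0.9 > 0, so everyone contributes w_i; G^SO = 28, W^SO = 28 + 0.9·28 = 53.2.
Deadweight loss = 9.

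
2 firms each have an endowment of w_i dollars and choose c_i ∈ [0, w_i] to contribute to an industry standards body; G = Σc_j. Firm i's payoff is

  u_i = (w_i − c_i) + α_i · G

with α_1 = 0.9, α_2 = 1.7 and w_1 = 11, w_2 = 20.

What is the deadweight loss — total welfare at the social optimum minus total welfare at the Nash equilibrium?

17.6

∂u_i/∂c_i = α_i − 1, so firm i contributes w_i if α_i > 1, else 0.
α_i > 1 for i ∈ {2}; NE contributions (0, 20), G = 20.
W^NE = Σw_i − G^NE + (Σα_i)·G^NE = 31 + 1.6·20 = 63.
Planner: ∂(Σu_j)/∂c_i = Σα_j − 1 = 1.6 > 0, so everyone contributes w_i; G^SO = 31, W^SO = 31 + 1.6·31 = 80.6.
Deadweight loss = 17.6.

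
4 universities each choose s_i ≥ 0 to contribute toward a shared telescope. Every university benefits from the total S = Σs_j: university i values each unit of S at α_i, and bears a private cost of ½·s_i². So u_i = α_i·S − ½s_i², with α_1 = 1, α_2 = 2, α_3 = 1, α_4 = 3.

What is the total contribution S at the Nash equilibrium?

University i's FOC: ∂u_i/∂s_i = α_i − s_i = 0, so s_i* = α_i.
NE contributions = (1, 2, 1, 3); S = 7.

7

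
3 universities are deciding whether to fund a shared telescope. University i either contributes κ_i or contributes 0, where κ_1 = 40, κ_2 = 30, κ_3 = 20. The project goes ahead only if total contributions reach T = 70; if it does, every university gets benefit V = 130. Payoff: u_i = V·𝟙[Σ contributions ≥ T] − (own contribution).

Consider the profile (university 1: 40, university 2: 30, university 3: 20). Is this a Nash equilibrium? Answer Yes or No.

Total = 90 ≥ 70: provided.
University 1 (pledges 40, payoff 90): dropping to 0 → total 50, payoff 0. No gain.
University 2 (pledges 30, payoff 100): dropping to 0 → total 60, payoff 0. No gain.
University 3 (pledges 20, payoff 110): dropping to 0 → total 70, payoff 130. Profitable deviation.

No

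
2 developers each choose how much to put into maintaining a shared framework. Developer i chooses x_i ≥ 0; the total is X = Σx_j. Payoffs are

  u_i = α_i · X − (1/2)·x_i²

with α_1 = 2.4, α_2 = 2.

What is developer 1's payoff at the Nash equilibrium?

Developer i's FOC: ∂u_i/∂x_i = α_i − x_i = 0, so x_i* = α_i.
NE contributions = (2.4, 2); X = 4.4.
u_1 = α_1·X − ½·(x_1)² = 2.4·4.4 − ½·2.4² = 7.68.

7.68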